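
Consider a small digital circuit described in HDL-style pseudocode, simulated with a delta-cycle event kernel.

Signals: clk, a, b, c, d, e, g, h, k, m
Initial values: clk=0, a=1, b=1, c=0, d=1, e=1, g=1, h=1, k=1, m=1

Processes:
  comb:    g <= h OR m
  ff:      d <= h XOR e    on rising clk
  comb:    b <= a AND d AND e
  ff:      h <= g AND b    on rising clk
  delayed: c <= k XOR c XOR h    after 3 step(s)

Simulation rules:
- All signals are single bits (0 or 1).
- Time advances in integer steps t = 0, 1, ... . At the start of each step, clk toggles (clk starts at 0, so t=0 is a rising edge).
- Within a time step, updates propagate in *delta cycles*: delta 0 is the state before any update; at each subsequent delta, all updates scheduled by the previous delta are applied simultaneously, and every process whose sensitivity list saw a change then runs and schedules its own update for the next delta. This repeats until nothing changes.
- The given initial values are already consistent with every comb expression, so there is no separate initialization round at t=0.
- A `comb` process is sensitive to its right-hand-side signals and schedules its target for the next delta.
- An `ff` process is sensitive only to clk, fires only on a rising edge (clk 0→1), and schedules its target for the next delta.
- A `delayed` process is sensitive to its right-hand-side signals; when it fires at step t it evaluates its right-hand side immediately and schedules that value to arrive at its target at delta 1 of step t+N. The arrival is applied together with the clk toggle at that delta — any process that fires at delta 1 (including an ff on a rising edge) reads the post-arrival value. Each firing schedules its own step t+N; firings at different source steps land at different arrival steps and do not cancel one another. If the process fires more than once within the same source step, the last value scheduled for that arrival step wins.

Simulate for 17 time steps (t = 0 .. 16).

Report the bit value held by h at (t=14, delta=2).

1

[bits: clk,m,b,a,k,g,d,e,h,c]
t=0: Δ0=0111111110 Δ1=1111111110 Δ2=1111110110 Δ3=1101110110 | 3Δ
t=1: Δ0=1101110110 Δ1=0101110110 | 1Δ
t=2: Δ0=0101110110 Δ1=1101110110 Δ2=1101110100 | 2Δ
t=3: Δ0=1101110100 Δ1=0101110100 | 1Δ
t=4: Δ0=0101110100 Δ1=1101110100 Δ2=1101111100 Δ3=1111111100 | 3Δ
t=5: Δ0=1111111100 Δ1=0111111101 | 1Δ
t=6: Δ0=0111111101 Δ1=1111111101 Δ2=1111111111 | 2Δ
t=7: Δ0=1111111111 Δ1=0111111111 | 1Δ
t=8: Δ0=0111111111 Δ1=1111111110 Δ2=1111110110 Δ3=1101110110 | 3Δ
t=9: Δ0=1101110110 Δ1=0101110111 | 1Δ
t=10: Δ0=0101110111 Δ1=1101110111 Δ2=1101110101 | 2Δ
t=11: Δ0=1101110101 Δ1=0101110100 | 1Δ
t=12: Δ0=0101110100 Δ1=1101110101 Δ2=1101111101 Δ3=1111111101 | 3Δ
t=13: Δ0=1111111101 Δ1=0111111100 | 1Δ
t=14: Δ0=0111111100 Δ1=1111111101 Δ2=1111111111 | 2Δ
t=15: Δ0=1111111111 Δ1=0111111110 | 1Δ
t=16: Δ0=0111111110 Δ1=1111111111 Δ2=1111110111 Δ3=1101110111 | 3Δ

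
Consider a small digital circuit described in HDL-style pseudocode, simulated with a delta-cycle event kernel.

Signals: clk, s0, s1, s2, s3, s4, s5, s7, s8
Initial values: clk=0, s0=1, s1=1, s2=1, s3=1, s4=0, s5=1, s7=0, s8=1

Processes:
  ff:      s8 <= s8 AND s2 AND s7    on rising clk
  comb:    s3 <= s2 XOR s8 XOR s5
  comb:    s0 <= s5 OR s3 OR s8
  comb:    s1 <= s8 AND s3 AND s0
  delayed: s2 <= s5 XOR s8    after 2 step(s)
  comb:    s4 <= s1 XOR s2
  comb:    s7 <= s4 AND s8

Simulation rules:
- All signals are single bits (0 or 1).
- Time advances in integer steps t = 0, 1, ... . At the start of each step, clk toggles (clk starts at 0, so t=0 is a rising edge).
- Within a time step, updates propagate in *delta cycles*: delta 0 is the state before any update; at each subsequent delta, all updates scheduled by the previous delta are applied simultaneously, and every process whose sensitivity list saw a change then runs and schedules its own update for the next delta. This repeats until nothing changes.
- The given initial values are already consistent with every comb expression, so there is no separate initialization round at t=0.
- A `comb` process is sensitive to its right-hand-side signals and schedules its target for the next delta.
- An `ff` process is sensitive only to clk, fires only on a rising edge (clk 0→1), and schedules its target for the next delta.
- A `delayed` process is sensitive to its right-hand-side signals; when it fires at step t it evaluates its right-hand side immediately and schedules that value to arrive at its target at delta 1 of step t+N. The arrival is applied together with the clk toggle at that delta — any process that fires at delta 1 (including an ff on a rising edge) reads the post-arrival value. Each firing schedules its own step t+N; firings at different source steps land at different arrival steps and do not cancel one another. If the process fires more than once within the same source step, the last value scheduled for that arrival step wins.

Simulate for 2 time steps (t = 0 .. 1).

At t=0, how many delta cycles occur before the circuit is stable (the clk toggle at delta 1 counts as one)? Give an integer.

4

[bits: s1,s2,s3,s4,clk,s7,s8,s5,s0]
t=0: Δ0=111000111 Δ1=111010111 Δ2=111010011 Δ3=010010011 Δ4=010110011 | 4Δ
t=1: Δ0=010110011 Δ1=010100011 | 1Δ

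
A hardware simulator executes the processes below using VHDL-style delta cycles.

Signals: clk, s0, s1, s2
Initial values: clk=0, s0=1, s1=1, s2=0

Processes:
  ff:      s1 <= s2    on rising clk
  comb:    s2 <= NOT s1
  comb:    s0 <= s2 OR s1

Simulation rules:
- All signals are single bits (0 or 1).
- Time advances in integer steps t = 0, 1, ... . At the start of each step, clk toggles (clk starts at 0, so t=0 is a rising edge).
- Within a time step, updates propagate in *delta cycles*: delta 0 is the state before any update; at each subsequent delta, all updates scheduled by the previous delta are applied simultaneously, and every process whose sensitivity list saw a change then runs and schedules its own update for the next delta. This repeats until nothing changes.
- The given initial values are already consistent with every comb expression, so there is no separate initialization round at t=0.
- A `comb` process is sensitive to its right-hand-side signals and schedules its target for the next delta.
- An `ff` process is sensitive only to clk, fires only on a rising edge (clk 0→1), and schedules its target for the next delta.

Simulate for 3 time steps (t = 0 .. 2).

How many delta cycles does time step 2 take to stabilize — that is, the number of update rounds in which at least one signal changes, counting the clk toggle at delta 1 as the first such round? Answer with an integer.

3

t=0 Δ0: s2=0 s1=1 s0=1 clk=0
  Δ1: clk:0→1
  Δ2: s1:1→0
  Δ3: s2:0→1, s0:1→0
  Δ4: s0:0→1
  (4Δ to stable)
t=1 Δ0: s2=1 s1=0 s0=1 clk=1
  Δ1: clk:1→0
  (1Δ to stable)
t=2 Δ0: s2=1 s1=0 s0=1 clk=0
  Δ1: clk:0→1
  Δ2: s1:0→1
  Δ3: s2:1→0
  (3Δ to stable)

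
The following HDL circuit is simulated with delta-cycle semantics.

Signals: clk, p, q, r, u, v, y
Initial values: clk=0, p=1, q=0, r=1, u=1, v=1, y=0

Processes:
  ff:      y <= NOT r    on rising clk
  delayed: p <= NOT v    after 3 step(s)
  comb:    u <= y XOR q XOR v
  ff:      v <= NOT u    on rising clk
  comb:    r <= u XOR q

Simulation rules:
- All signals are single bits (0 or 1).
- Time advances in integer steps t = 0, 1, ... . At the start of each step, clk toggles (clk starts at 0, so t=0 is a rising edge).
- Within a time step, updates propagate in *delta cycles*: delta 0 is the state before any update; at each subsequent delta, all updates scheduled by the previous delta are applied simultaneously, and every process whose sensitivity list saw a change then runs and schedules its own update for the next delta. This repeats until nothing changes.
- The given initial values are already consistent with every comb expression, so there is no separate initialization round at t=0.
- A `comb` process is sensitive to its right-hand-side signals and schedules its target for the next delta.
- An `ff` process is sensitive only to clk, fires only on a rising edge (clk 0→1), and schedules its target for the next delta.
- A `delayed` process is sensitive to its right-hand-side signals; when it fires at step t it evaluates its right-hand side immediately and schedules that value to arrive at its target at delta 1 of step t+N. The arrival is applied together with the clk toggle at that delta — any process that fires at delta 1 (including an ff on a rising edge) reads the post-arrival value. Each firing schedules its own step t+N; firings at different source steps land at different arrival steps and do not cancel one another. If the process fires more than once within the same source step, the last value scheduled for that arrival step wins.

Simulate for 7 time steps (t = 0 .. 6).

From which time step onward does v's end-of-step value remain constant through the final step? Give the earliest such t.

t0.Δ0 p=1 clk=0 u=1 q=0 v=1 y=0 r=1
t0.Δ1 p=1 clk=1 u=1 q=0 v=1 y=0 r=1
t0.Δ2 p=1 clk=1 u=1 q=0 v=0 y=0 r=1
t0.Δ3 p=1 clk=1 u=0 q=0 v=0 y=0 r=1
t0.Δ4 p=1 clk=1 u=0 q=0 v=0 y=0 r=0
t1.Δ0 p=1 clk=1 u=0 q=0 v=0 y=0 r=0
t1.Δ1 p=1 clk=0 u=0 q=0 v=0 y=0 r=0
t2.Δ0 p=1 clk=0 u=0 q=0 v=0 y=0 r=0
t2.Δ1 p=1 clk=1 u=0 q=0 v=0 y=0 r=0
t2.Δ2 p=1 clk=1 u=0 q=0 v=1 y=1 r=0
t3.Δ0 p=1 clk=1 u=0 q=0 v=1 y=1 r=0
t3.Δ1 p=1 clk=0 u=0 q=0 v=1 y=1 r=0
t4.Δ0 p=1 clk=0 u=0 q=0 v=1 y=1 r=0
t4.Δ1 p=1 clk=1 u=0 q=0 v=1 y=1 r=0
t5.Δ0 p=1 clk=1 u=0 q=0 v=1 y=1 r=0
t5.Δ1 p=0 clk=0 u=0 q=0 v=1 y=1 r=0
t6.Δ0 p=0 clk=0 u=0 q=0 v=1 y=1 r=0
t6.Δ1 p=0 clk=1 u=0 q=0 v=1 y=1 r=0

2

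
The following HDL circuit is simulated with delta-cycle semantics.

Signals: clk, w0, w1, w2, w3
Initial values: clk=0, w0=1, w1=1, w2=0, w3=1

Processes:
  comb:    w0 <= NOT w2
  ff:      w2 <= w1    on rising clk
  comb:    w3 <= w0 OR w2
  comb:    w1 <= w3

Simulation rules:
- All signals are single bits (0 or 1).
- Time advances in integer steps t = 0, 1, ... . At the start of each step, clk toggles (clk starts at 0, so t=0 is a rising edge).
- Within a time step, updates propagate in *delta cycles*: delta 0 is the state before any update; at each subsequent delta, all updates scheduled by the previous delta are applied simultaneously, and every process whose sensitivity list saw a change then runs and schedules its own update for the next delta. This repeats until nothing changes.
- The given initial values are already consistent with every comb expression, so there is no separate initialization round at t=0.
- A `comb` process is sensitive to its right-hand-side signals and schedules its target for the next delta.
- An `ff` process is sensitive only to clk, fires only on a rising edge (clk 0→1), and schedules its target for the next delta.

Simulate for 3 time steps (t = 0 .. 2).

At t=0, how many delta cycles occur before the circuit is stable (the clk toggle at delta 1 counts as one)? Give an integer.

3

t=0 Δ0: clk=0 w1=1 w2=0 w3=1 w0=1
  Δ1: clk:0→1
  Δ2: w2:0→1
  Δ3: w0:1→0
  (3Δ to stable)
t=1 Δ0: clk=1 w1=1 w2=1 w3=1 w0=0
  Δ1: clk:1→0
  (1Δ to stable)
t=2 Δ0: clk=0 w1=1 w2=1 w3=1 w0=0
  Δ1: clk:0→1
  (1Δ to stable)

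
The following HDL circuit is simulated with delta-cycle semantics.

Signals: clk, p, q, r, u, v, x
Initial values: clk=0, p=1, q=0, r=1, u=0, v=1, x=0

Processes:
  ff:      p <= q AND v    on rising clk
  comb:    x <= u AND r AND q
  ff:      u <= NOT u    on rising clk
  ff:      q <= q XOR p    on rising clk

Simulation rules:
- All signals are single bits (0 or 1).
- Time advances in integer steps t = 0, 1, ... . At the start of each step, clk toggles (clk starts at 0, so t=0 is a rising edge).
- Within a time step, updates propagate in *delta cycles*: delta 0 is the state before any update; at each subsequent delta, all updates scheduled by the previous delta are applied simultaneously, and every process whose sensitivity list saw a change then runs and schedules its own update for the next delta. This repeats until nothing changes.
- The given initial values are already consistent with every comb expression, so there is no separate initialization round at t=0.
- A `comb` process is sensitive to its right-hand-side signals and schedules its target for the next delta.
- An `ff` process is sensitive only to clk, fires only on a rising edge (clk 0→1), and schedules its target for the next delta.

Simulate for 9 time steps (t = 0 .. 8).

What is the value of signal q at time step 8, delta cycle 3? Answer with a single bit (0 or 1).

t0.Δ0 clk=0 p=1 x=0 u=0 q=0 v=1 r=1
t0.Δ1 clk=1 p=1 x=0 u=0 q=0 v=1 r=1
t0.Δ2 clk=1 p=0 x=0 u=1 q=1 v=1 r=1
t0.Δ3 clk=1 p=0 x=1 u=1 q=1 v=1 r=1
t1.Δ0 clk=1 p=0 x=1 u=1 q=1 v=1 r=1
t1.Δ1 clk=0 p=0 x=1 u=1 q=1 v=1 r=1
t2.Δ0 clk=0 p=0 x=1 u=1 q=1 v=1 r=1
t2.Δ1 clk=1 p=0 x=1 u=1 q=1 v=1 r=1
t2.Δ2 clk=1 p=1 x=1 u=0 q=1 v=1 r=1
t2.Δ3 clk=1 p=1 x=0 u=0 q=1 v=1 r=1
t3.Δ0 clk=1 p=1 x=0 u=0 q=1 v=1 r=1
t3.Δ1 clk=0 p=1 x=0 u=0 q=1 v=1 r=1
t4.Δ0 clk=0 p=1 x=0 u=0 q=1 v=1 r=1
t4.Δ1 clk=1 p=1 x=0 u=0 q=1 v=1 r=1
t4.Δ2 clk=1 p=1 x=0 u=1 q=0 v=1 r=1
t5.Δ0 clk=1 p=1 x=0 u=1 q=0 v=1 r=1
t5.Δ1 clk=0 p=1 x=0 u=1 q=0 v=1 r=1
t6.Δ0 clk=0 p=1 x=0 u=1 q=0 v=1 r=1
t6.Δ1 clk=1 p=1 x=0 u=1 q=0 v=1 r=1
t6.Δ2 clk=1 p=0 x=0 u=0 q=1 v=1 r=1
t7.Δ0 clk=1 p=0 x=0 u=0 q=1 v=1 r=1
t7.Δ1 clk=0 p=0 x=0 u=0 q=1 v=1 r=1
t8.Δ0 clk=0 p=0 x=0 u=0 q=1 v=1 r=1
t8.Δ1 clk=1 p=0 x=0 u=0 q=1 v=1 r=1
t8.Δ2 clk=1 p=1 x=0 u=1 q=1 v=1 r=1
t8.Δ3 clk=1 p=1 x=1 u=1 q=1 v=1 r=1

1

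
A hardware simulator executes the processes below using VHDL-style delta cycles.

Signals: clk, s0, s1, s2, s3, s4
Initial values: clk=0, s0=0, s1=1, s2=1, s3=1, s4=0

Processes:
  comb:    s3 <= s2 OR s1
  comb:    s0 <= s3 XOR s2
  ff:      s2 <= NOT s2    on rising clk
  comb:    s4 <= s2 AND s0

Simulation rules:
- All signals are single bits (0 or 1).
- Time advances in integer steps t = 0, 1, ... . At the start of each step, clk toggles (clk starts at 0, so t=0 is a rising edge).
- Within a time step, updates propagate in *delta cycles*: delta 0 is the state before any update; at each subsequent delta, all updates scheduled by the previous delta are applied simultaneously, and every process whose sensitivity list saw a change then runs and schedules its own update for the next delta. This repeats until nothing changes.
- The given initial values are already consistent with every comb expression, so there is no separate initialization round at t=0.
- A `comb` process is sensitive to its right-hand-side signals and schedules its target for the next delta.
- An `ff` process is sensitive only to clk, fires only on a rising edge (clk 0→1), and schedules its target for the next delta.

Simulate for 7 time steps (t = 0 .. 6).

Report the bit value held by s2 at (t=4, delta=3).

t0.Δ0 s1=1 s3=1 clk=0 s4=0 s2=1 s0=0
t0.Δ1 s1=1 s3=1 clk=1 s4=0 s2=1 s0=0
t0.Δ2 s1=1 s3=1 clk=1 s4=0 s2=0 s0=0
t0.Δ3 s1=1 s3=1 clk=1 s4=0 s2=0 s0=1
t1.Δ0 s1=1 s3=1 clk=1 s4=0 s2=0 s0=1
t1.Δ1 s1=1 s3=1 clk=0 s4=0 s2=0 s0=1
t2.Δ0 s1=1 s3=1 clk=0 s4=0 s2=0 s0=1
t2.Δ1 s1=1 s3=1 clk=1 s4=0 s2=0 s0=1
t2.Δ2 s1=1 s3=1 clk=1 s4=0 s2=1 s0=1
t2.Δ3 s1=1 s3=1 clk=1 s4=1 s2=1 s0=0
t2.Δ4 s1=1 s3=1 clk=1 s4=0 s2=1 s0=0
t3.Δ0 s1=1 s3=1 clk=1 s4=0 s2=1 s0=0
t3.Δ1 s1=1 s3=1 clk=0 s4=0 s2=1 s0=0
t4.Δ0 s1=1 s3=1 clk=0 s4=0 s2=1 s0=0
t4.Δ1 s1=1 s3=1 clk=1 s4=0 s2=1 s0=0
t4.Δ2 s1=1 s3=1 clk=1 s4=0 s2=0 s0=0
t4.Δ3 s1=1 s3=1 clk=1 s4=0 s2=0 s0=1
t5.Δ0 s1=1 s3=1 clk=1 s4=0 s2=0 s0=1
t5.Δ1 s1=1 s3=1 clk=0 s4=0 s2=0 s0=1
t6.Δ0 s1=1 s3=1 clk=0 s4=0 s2=0 s0=1
t6.Δ1 s1=1 s3=1 clk=1 s4=0 s2=0 s0=1
t6.Δ2 s1=1 s3=1 clk=1 s4=0 s2=1 s0=1
t6.Δ3 s1=1 s3=1 clk=1 s4=1 s2=1 s0=0
t6.Δ4 s1=1 s3=1 clk=1 s4=0 s2=1 s0=0

0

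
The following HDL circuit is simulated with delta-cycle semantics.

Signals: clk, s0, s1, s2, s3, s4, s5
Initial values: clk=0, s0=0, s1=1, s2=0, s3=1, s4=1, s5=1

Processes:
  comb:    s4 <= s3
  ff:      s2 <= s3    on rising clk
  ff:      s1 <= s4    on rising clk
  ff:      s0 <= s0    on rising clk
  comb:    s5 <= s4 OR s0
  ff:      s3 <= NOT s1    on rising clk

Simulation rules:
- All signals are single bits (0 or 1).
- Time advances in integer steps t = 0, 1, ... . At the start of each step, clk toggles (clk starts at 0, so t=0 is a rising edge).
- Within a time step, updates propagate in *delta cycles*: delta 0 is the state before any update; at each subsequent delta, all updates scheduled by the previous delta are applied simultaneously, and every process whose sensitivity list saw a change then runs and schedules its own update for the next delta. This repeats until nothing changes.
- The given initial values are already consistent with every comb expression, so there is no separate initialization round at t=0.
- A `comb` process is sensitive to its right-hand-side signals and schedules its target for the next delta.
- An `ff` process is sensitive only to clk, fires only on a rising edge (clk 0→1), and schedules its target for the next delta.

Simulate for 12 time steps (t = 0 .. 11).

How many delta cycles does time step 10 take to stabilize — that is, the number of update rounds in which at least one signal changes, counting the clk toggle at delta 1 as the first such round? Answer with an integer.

t0.Δ0 s3=1 s0=0 s5=1 s2=0 clk=0 s1=1 s4=1
t0.Δ1 s3=1 s0=0 s5=1 s2=0 clk=1 s1=1 s4=1
t0.Δ2 s3=0 s0=0 s5=1 s2=1 clk=1 s1=1 s4=1
t0.Δ3 s3=0 s0=0 s5=1 s2=1 clk=1 s1=1 s4=0
t0.Δ4 s3=0 s0=0 s5=0 s2=1 clk=1 s1=1 s4=0
t1.Δ0 s3=0 s0=0 s5=0 s2=1 clk=1 s1=1 s4=0
t1.Δ1 s3=0 s0=0 s5=0 s2=1 clk=0 s1=1 s4=0
t2.Δ0 s3=0 s0=0 s5=0 s2=1 clk=0 s1=1 s4=0
t2.Δ1 s3=0 s0=0 s5=0 s2=1 clk=1 s1=1 s4=0
t2.Δ2 s3=0 s0=0 s5=0 s2=0 clk=1 s1=0 s4=0
t3.Δ0 s3=0 s0=0 s5=0 s2=0 clk=1 s1=0 s4=0
t3.Δ1 s3=0 s0=0 s5=0 s2=0 clk=0 s1=0 s4=0
t4.Δ0 s3=0 s0=0 s5=0 s2=0 clk=0 s1=0 s4=0
t4.Δ1 s3=0 s0=0 s5=0 s2=0 clk=1 s1=0 s4=0
t4.Δ2 s3=1 s0=0 s5=0 s2=0 clk=1 s1=0 s4=0
t4.Δ3 s3=1 s0=0 s5=0 s2=0 clk=1 s1=0 s4=1
t4.Δ4 s3=1 s0=0 s5=1 s2=0 clk=1 s1=0 s4=1
t5.Δ0 s3=1 s0=0 s5=1 s2=0 clk=1 s1=0 s4=1
t5.Δ1 s3=1 s0=0 s5=1 s2=0 clk=0 s1=0 s4=1
t6.Δ0 s3=1 s0=0 s5=1 s2=0 clk=0 s1=0 s4=1
t6.Δ1 s3=1 s0=0 s5=1 s2=0 clk=1 s1=0 s4=1
t6.Δ2 s3=1 s0=0 s5=1 s2=1 clk=1 s1=1 s4=1
t7.Δ0 s3=1 s0=0 s5=1 s2=1 clk=1 s1=1 s4=1
t7.Δ1 s3=1 s0=0 s5=1 s2=1 clk=0 s1=1 s4=1
t8.Δ0 s3=1 s0=0 s5=1 s2=1 clk=0 s1=1 s4=1
t8.Δ1 s3=1 s0=0 s5=1 s2=1 clk=1 s1=1 s4=1
t8.Δ2 s3=0 s0=0 s5=1 s2=1 clk=1 s1=1 s4=1
t8.Δ3 s3=0 s0=0 s5=1 s2=1 clk=1 s1=1 s4=0
t8.Δ4 s3=0 s0=0 s5=0 s2=1 clk=1 s1=1 s4=0
t9.Δ0 s3=0 s0=0 s5=0 s2=1 clk=1 s1=1 s4=0
t9.Δ1 s3=0 s0=0 s5=0 s2=1 clk=0 s1=1 s4=0
t10.Δ0 s3=0 s0=0 s5=0 s2=1 clk=0 s1=1 s4=0
t10.Δ1 s3=0 s0=0 s5=0 s2=1 clk=1 s1=1 s4=0
t10.Δ2 s3=0 s0=0 s5=0 s2=0 clk=1 s1=0 s4=0
t11.Δ0 s3=0 s0=0 s5=0 s2=0 clk=1 s1=0 s4=0
t11.Δ1 s3=0 s0=0 s5=0 s2=0 clk=0 s1=0 s4=0

2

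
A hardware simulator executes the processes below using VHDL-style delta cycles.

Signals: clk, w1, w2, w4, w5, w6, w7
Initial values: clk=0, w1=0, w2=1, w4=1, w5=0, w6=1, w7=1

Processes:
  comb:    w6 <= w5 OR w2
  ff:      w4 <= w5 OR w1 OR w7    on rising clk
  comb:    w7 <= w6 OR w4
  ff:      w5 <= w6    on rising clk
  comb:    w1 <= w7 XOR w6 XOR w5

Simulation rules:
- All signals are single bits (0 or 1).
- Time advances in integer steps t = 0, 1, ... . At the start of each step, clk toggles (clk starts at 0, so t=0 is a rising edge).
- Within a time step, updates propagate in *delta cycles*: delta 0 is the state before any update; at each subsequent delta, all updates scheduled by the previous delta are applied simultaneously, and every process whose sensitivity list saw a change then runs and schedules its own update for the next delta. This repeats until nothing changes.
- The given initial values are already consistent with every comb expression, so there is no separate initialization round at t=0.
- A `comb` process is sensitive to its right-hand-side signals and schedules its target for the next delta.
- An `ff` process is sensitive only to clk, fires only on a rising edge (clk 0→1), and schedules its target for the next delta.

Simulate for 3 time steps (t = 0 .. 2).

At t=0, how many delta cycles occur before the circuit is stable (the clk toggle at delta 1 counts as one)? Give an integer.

3

t0.Δ0 w1=0 w6=1 w5=0 w7=1 w4=1 w2=1 clk=0
t0.Δ1 w1=0 w6=1 w5=0 w7=1 w4=1 w2=1 clk=1
t0.Δ2 w1=0 w6=1 w5=1 w7=1 w4=1 w2=1 clk=1
t0.Δ3 w1=1 w6=1 w5=1 w7=1 w4=1 w2=1 clk=1
t1.Δ0 w1=1 w6=1 w5=1 w7=1 w4=1 w2=1 clk=1
t1.Δ1 w1=1 w6=1 w5=1 w7=1 w4=1 w2=1 clk=0
t2.Δ0 w1=1 w6=1 w5=1 w7=1 w4=1 w2=1 clk=0
t2.Δ1 w1=1 w6=1 w5=1 w7=1 w4=1 w2=1 clk=1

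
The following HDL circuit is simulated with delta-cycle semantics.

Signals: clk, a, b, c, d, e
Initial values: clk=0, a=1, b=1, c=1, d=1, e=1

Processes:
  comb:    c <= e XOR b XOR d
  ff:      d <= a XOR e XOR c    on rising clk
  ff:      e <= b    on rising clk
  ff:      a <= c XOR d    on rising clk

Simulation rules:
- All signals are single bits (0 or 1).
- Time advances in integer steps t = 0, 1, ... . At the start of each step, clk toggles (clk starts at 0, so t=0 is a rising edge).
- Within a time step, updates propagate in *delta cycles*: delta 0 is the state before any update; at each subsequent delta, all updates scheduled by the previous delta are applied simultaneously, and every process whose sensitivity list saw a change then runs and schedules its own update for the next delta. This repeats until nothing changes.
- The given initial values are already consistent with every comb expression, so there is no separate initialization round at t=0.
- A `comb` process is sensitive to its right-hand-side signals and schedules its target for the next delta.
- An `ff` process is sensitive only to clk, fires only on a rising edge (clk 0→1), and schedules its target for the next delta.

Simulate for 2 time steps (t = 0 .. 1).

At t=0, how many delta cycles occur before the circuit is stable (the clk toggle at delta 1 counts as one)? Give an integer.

2

[bits: e,b,c,clk,a,d]
t=0: Δ0=111011 Δ1=111111 Δ2=111101 | 2Δ
t=1: Δ0=111101 Δ1=111001 | 1Δ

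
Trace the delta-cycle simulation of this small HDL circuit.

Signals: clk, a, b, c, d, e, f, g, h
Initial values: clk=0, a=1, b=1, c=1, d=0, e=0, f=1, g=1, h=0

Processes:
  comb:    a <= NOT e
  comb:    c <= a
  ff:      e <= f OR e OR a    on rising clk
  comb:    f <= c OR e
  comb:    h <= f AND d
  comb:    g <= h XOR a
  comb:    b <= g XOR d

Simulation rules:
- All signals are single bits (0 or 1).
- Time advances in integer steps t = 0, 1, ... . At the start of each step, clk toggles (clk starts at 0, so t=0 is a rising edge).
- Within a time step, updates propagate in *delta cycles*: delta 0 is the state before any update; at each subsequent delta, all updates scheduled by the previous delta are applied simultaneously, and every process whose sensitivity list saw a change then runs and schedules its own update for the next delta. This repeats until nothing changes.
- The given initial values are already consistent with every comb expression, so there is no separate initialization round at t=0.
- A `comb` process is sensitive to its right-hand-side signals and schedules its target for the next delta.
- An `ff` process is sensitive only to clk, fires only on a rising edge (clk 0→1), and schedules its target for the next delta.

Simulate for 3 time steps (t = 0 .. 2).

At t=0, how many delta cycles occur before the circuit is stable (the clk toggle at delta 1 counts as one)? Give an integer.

t0.Δ0 b=1 e=0 clk=0 h=0 c=1 d=0 a=1 g=1 f=1
t0.Δ1 b=1 e=0 clk=1 h=0 c=1 d=0 a=1 g=1 f=1
t0.Δ2 b=1 e=1 clk=1 h=0 c=1 d=0 a=1 g=1 f=1
t0.Δ3 b=1 e=1 clk=1 h=0 c=1 d=0 a=0 g=1 f=1
t0.Δ4 b=1 e=1 clk=1 h=0 c=0 d=0 a=0 g=0 f=1
t0.Δ5 b=0 e=1 clk=1 h=0 c=0 d=0 a=0 g=0 f=1
t1.Δ0 b=0 e=1 clk=1 h=0 c=0 d=0 a=0 g=0 f=1
t1.Δ1 b=0 e=1 clk=0 h=0 c=0 d=0 a=0 g=0 f=1
t2.Δ0 b=0 e=1 clk=0 h=0 c=0 d=0 a=0 g=0 f=1
t2.Δ1 b=0 e=1 clk=1 h=0 c=0 d=0 a=0 g=0 f=1

5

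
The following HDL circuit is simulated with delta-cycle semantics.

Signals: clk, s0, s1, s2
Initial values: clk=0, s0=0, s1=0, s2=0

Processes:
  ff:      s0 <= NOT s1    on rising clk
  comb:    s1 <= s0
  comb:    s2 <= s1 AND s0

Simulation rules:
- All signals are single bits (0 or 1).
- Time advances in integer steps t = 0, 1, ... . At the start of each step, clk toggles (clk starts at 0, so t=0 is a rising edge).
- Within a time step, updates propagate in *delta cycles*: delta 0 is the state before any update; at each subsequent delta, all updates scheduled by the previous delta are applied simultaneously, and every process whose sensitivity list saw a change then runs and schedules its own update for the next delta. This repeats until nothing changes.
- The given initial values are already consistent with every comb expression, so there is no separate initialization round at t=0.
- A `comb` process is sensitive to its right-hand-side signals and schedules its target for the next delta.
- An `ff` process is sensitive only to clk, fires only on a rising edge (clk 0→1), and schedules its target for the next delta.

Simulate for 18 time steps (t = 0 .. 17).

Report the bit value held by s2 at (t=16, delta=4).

t=0 Δ0: s0=0 clk=0 s2=0 s1=0
  Δ1: clk:0→1
  Δ2: s0:0→1
  Δ3: s1:0→1
  Δ4: s2:0→1
  (4Δ to stable)
t=1 Δ0: s0=1 clk=1 s2=1 s1=1
  Δ1: clk:1→0
  (1Δ to stable)
t=2 Δ0: s0=1 clk=0 s2=1 s1=1
  Δ1: clk:0→1
  Δ2: s0:1→0
  Δ3: s2:1→0, s1:1→0
  (3Δ to stable)
t=3 Δ0: s0=0 clk=1 s2=0 s1=0
  Δ1: clk:1→0
  (1Δ to stable)
t=4 Δ0: s0=0 clk=0 s2=0 s1=0
  Δ1: clk:0→1
  Δ2: s0:0→1
  Δ3: s1:0→1
  Δ4: s2:0→1
  (4Δ to stable)
t=5 Δ0: s0=1 clk=1 s2=1 s1=1
  Δ1: clk:1→0
  (1Δ to stable)
t=6 Δ0: s0=1 clk=0 s2=1 s1=1
  Δ1: clk:0→1
  Δ2: s0:1→0
  Δ3: s2:1→0, s1:1→0
  (3Δ to stable)
t=7 Δ0: s0=0 clk=1 s2=0 s1=0
  Δ1: clk:1→0
  (1Δ to stable)
t=8 Δ0: s0=0 clk=0 s2=0 s1=0
  Δ1: clk:0→1
  Δ2: s0:0→1
  Δ3: s1:0→1
  Δ4: s2:0→1
  (4Δ to stable)
t=9 Δ0: s0=1 clk=1 s2=1 s1=1
  Δ1: clk:1→0
  (1Δ to stable)
t=10 Δ0: s0=1 clk=0 s2=1 s1=1
  Δ1: clk:0→1
  Δ2: s0:1→0
  Δ3: s2:1→0, s1:1→0
  (3Δ to stable)
t=11 Δ0: s0=0 clk=1 s2=0 s1=0
  Δ1: clk:1→0
  (1Δ to stable)
t=12 Δ0: s0=0 clk=0 s2=0 s1=0
  Δ1: clk:0→1
  Δ2: s0:0→1
  Δ3: s1:0→1
  Δ4: s2:0→1
  (4Δ to stable)
t=13 Δ0: s0=1 clk=1 s2=1 s1=1
  Δ1: clk:1→0
  (1Δ to stable)
t=14 Δ0: s0=1 clk=0 s2=1 s1=1
  Δ1: clk:0→1
  Δ2: s0:1→0
  Δ3: s2:1→0, s1:1→0
  (3Δ to stable)
t=15 Δ0: s0=0 clk=1 s2=0 s1=0
  Δ1: clk:1→0
  (1Δ to stable)
t=16 Δ0: s0=0 clk=0 s2=0 s1=0
  Δ1: clk:0→1
  Δ2: s0:0→1
  Δ3: s1:0→1
  Δ4: s2:0→1
  (4Δ to stable)
t=17 Δ0: s0=1 clk=1 s2=1 s1=1
  Δ1: clk:1→0
  (1Δ to stable)

1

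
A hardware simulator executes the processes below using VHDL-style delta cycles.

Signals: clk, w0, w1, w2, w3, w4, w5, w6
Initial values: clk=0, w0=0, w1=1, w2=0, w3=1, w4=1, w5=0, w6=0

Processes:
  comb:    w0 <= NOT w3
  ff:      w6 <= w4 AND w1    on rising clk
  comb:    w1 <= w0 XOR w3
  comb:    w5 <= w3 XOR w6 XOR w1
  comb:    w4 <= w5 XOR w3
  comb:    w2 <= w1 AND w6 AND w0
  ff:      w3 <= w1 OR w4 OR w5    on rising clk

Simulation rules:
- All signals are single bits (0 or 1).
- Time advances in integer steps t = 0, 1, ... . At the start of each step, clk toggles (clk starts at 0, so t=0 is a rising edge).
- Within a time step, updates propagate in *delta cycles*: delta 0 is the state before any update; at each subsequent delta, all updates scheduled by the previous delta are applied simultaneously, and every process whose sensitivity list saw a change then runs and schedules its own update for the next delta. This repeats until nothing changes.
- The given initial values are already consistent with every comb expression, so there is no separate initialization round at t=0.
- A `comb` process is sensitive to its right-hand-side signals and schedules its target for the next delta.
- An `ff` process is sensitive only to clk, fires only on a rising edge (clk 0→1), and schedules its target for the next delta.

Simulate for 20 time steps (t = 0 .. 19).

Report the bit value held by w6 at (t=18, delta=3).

0

[bits: w6,w2,w5,w1,w4,w0,clk,w3]
t=0: Δ0=00011001 Δ1=00011011 Δ2=10011011 Δ3=10111011 Δ4=10110011 | 4Δ
t=1: Δ0=10110011 Δ1=10110001 | 1Δ
t=2: Δ0=10110001 Δ1=10110011 Δ2=00110011 Δ3=00010011 Δ4=00011011 | 4Δ
t=3: Δ0=00011011 Δ1=00011001 | 1Δ
t=4: Δ0=00011001 Δ1=00011011 Δ2=10011011 Δ3=10111011 Δ4=10110011 | 4Δ
t=5: Δ0=10110011 Δ1=10110001 | 1Δ
t=6: Δ0=10110001 Δ1=10110011 Δ2=00110011 Δ3=00010011 Δ4=00011011 | 4Δ
t=7: Δ0=00011011 Δ1=00011001 | 1Δ
t=8: Δ0=00011001 Δ1=00011011 Δ2=10011011 Δ3=10111011 Δ4=10110011 | 4Δ
t=9: Δ0=10110011 Δ1=10110001 | 1Δ
t=10: Δ0=10110001 Δ1=10110011 Δ2=00110011 Δ3=00010011 Δ4=00011011 | 4Δ
t=11: Δ0=00011011 Δ1=00011001 | 1Δ
t=12: Δ0=00011001 Δ1=00011011 Δ2=10011011 Δ3=10111011 Δ4=10110011 | 4Δ
t=13: Δ0=10110011 Δ1=10110001 | 1Δ
t=14: Δ0=10110001 Δ1=10110011 Δ2=00110011 Δ3=00010011 Δ4=00011011 | 4Δ
t=15: Δ0=00011011 Δ1=00011001 | 1Δ
t=16: Δ0=00011001 Δ1=00011011 Δ2=10011011 Δ3=10111011 Δ4=10110011 | 4Δ
t=17: Δ0=10110011 Δ1=10110001 | 1Δ
t=18: Δ0=10110001 Δ1=10110011 Δ2=00110011 Δ3=00010011 Δ4=00011011 | 4Δ
t=19: Δ0=00011011 Δ1=00011001 | 1Δ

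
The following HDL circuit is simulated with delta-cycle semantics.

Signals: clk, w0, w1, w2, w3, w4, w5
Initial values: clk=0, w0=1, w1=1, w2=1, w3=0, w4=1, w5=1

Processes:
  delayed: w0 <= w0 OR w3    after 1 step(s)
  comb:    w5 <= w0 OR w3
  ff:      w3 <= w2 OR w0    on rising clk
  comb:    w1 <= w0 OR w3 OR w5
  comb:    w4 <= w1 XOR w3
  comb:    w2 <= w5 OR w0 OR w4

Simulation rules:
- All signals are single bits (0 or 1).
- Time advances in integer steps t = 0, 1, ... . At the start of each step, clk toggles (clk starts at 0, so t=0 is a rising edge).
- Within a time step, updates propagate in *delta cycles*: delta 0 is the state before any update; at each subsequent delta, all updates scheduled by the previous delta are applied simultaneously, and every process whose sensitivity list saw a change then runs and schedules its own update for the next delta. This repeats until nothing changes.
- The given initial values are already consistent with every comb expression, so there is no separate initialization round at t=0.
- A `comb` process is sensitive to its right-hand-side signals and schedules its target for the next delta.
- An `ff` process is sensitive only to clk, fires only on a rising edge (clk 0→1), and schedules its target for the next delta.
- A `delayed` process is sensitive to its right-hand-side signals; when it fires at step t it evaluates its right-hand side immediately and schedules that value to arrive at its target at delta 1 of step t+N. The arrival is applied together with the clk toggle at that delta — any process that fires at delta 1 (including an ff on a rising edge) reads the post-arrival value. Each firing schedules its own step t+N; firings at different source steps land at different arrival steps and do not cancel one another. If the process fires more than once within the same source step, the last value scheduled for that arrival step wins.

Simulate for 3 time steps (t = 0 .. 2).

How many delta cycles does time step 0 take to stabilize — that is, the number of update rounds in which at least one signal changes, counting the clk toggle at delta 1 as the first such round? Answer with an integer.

t=0 Δ0: w5=1 clk=0 w1=1 w3=0 w2=1 w4=1 w0=1
  Δ1: clk:0→1
  Δ2: w3:0→1
  Δ3: w4:1→0
  (3Δ to stable)
t=1 Δ0: w5=1 clk=1 w1=1 w3=1 w2=1 w4=0 w0=1
  Δ1: clk:1→0
  (1Δ to stable)
t=2 Δ0: w5=1 clk=0 w1=1 w3=1 w2=1 w4=0 w0=1
  Δ1: clk:0→1
  (1Δ to stable)

3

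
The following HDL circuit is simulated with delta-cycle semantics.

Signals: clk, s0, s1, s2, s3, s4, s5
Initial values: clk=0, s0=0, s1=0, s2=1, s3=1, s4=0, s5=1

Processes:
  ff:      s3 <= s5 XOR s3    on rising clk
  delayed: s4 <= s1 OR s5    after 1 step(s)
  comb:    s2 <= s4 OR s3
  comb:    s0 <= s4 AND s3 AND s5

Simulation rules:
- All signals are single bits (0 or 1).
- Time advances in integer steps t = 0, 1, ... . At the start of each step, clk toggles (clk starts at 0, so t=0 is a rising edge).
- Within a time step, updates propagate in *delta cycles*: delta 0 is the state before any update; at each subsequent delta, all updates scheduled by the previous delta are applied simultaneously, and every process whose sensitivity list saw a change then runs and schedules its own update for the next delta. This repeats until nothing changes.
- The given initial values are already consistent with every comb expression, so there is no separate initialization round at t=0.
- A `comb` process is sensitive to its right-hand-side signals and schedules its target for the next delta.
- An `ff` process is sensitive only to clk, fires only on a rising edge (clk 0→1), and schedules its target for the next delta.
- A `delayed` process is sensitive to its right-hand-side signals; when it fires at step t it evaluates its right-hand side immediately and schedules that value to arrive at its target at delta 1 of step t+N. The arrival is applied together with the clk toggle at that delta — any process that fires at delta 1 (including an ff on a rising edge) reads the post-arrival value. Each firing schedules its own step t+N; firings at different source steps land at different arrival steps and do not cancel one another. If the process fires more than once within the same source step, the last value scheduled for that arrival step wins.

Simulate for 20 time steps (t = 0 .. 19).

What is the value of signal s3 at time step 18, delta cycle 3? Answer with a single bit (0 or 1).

1

t0.Δ0 s5=1 s4=0 s0=0 s2=1 clk=0 s1=0 s3=1
t0.Δ1 s5=1 s4=0 s0=0 s2=1 clk=1 s1=0 s3=1
t0.Δ2 s5=1 s4=0 s0=0 s2=1 clk=1 s1=0 s3=0
t0.Δ3 s5=1 s4=0 s0=0 s2=0 clk=1 s1=0 s3=0
t1.Δ0 s5=1 s4=0 s0=0 s2=0 clk=1 s1=0 s3=0
t1.Δ1 s5=1 s4=0 s0=0 s2=0 clk=0 s1=0 s3=0
t2.Δ0 s5=1 s4=0 s0=0 s2=0 clk=0 s1=0 s3=0
t2.Δ1 s5=1 s4=0 s0=0 s2=0 clk=1 s1=0 s3=0
t2.Δ2 s5=1 s4=0 s0=0 s2=0 clk=1 s1=0 s3=1
t2.Δ3 s5=1 s4=0 s0=0 s2=1 clk=1 s1=0 s3=1
t3.Δ0 s5=1 s4=0 s0=0 s2=1 clk=1 s1=0 s3=1
t3.Δ1 s5=1 s4=0 s0=0 s2=1 clk=0 s1=0 s3=1
t4.Δ0 s5=1 s4=0 s0=0 s2=1 clk=0 s1=0 s3=1
t4.Δ1 s5=1 s4=0 s0=0 s2=1 clk=1 s1=0 s3=1
t4.Δ2 s5=1 s4=0 s0=0 s2=1 clk=1 s1=0 s3=0
t4.Δ3 s5=1 s4=0 s0=0 s2=0 clk=1 s1=0 s3=0
t5.Δ0 s5=1 s4=0 s0=0 s2=0 clk=1 s1=0 s3=0
t5.Δ1 s5=1 s4=0 s0=0 s2=0 clk=0 s1=0 s3=0
t6.Δ0 s5=1 s4=0 s0=0 s2=0 clk=0 s1=0 s3=0
t6.Δ1 s5=1 s4=0 s0=0 s2=0 clk=1 s1=0 s3=0
t6.Δ2 s5=1 s4=0 s0=0 s2=0 clk=1 s1=0 s3=1
t6.Δ3 s5=1 s4=0 s0=0 s2=1 clk=1 s1=0 s3=1
t7.Δ0 s5=1 s4=0 s0=0 s2=1 clk=1 s1=0 s3=1
t7.Δ1 s5=1 s4=0 s0=0 s2=1 clk=0 s1=0 s3=1
t8.Δ0 s5=1 s4=0 s0=0 s2=1 clk=0 s1=0 s3=1
t8.Δ1 s5=1 s4=0 s0=0 s2=1 clk=1 s1=0 s3=1
t8.Δ2 s5=1 s4=0 s0=0 s2=1 clk=1 s1=0 s3=0
t8.Δ3 s5=1 s4=0 s0=0 s2=0 clk=1 s1=0 s3=0
t9.Δ0 s5=1 s4=0 s0=0 s2=0 clk=1 s1=0 s3=0
t9.Δ1 s5=1 s4=0 s0=0 s2=0 clk=0 s1=0 s3=0
t10.Δ0 s5=1 s4=0 s0=0 s2=0 clk=0 s1=0 s3=0
t10.Δ1 s5=1 s4=0 s0=0 s2=0 clk=1 s1=0 s3=0
t10.Δ2 s5=1 s4=0 s0=0 s2=0 clk=1 s1=0 s3=1
t10.Δ3 s5=1 s4=0 s0=0 s2=1 clk=1 s1=0 s3=1
t11.Δ0 s5=1 s4=0 s0=0 s2=1 clk=1 s1=0 s3=1
t11.Δ1 s5=1 s4=0 s0=0 s2=1 clk=0 s1=0 s3=1
t12.Δ0 s5=1 s4=0 s0=0 s2=1 clk=0 s1=0 s3=1
t12.Δ1 s5=1 s4=0 s0=0 s2=1 clk=1 s1=0 s3=1
t12.Δ2 s5=1 s4=0 s0=0 s2=1 clk=1 s1=0 s3=0
t12.Δ3 s5=1 s4=0 s0=0 s2=0 clk=1 s1=0 s3=0
t13.Δ0 s5=1 s4=0 s0=0 s2=0 clk=1 s1=0 s3=0
t13.Δ1 s5=1 s4=0 s0=0 s2=0 clk=0 s1=0 s3=0
t14.Δ0 s5=1 s4=0 s0=0 s2=0 clk=0 s1=0 s3=0
t14.Δ1 s5=1 s4=0 s0=0 s2=0 clk=1 s1=0 s3=0
t14.Δ2 s5=1 s4=0 s0=0 s2=0 clk=1 s1=0 s3=1
t14.Δ3 s5=1 s4=0 s0=0 s2=1 clk=1 s1=0 s3=1
t15.Δ0 s5=1 s4=0 s0=0 s2=1 clk=1 s1=0 s3=1
t15.Δ1 s5=1 s4=0 s0=0 s2=1 clk=0 s1=0 s3=1
t16.Δ0 s5=1 s4=0 s0=0 s2=1 clk=0 s1=0 s3=1
t16.Δ1 s5=1 s4=0 s0=0 s2=1 clk=1 s1=0 s3=1
t16.Δ2 s5=1 s4=0 s0=0 s2=1 clk=1 s1=0 s3=0
t16.Δ3 s5=1 s4=0 s0=0 s2=0 clk=1 s1=0 s3=0
t17.Δ0 s5=1 s4=0 s0=0 s2=0 clk=1 s1=0 s3=0
t17.Δ1 s5=1 s4=0 s0=0 s2=0 clk=0 s1=0 s3=0
t18.Δ0 s5=1 s4=0 s0=0 s2=0 clk=0 s1=0 s3=0
t18.Δ1 s5=1 s4=0 s0=0 s2=0 clk=1 s1=0 s3=0
t18.Δ2 s5=1 s4=0 s0=0 s2=0 clk=1 s1=0 s3=1
t18.Δ3 s5=1 s4=0 s0=0 s2=1 clk=1 s1=0 s3=1
t19.Δ0 s5=1 s4=0 s0=0 s2=1 clk=1 s1=0 s3=1
t19.Δ1 s5=1 s4=0 s0=0 s2=1 clk=0 s1=0 s3=1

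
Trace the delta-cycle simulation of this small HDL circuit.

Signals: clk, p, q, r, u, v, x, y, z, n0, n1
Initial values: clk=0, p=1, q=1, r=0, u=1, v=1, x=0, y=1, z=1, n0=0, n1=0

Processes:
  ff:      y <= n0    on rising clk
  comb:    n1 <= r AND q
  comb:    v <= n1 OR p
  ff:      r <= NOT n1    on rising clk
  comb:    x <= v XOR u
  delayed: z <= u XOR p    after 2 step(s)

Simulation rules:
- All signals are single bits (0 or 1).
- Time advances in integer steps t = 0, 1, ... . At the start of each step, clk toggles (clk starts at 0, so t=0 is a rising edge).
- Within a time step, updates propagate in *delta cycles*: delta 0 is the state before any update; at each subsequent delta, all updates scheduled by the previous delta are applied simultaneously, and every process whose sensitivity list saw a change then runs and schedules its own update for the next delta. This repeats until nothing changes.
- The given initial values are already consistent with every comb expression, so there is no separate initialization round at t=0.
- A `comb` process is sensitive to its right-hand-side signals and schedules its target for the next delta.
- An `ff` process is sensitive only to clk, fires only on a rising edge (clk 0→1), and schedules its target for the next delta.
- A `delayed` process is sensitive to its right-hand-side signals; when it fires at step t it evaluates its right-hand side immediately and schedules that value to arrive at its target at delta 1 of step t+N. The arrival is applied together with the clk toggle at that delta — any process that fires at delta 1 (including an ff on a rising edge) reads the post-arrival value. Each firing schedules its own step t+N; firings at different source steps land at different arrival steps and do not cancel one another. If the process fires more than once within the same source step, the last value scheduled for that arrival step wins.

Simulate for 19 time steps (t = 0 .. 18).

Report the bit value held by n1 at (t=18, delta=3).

[bits: y,x,n1,r,u,v,q,n0,p,z,clk]
t=0: Δ0=10001110110 Δ1=10001110111 Δ2=00011110111 Δ3=00111110111 | 3Δ
t=1: Δ0=00111110111 Δ1=00111110110 | 1Δ
t=2: Δ0=00111110110 Δ1=00111110111 Δ2=00101110111 Δ3=00001110111 | 3Δ
t=3: Δ0=00001110111 Δ1=00001110110 | 1Δ
t=4: Δ0=00001110110 Δ1=00001110111 Δ2=00011110111 Δ3=00111110111 | 3Δ
t=5: Δ0=00111110111 Δ1=00111110110 | 1Δ
t=6: Δ0=00111110110 Δ1=00111110111 Δ2=00101110111 Δ3=00001110111 | 3Δ
t=7: Δ0=00001110111 Δ1=00001110110 | 1Δ
t=8: Δ0=00001110110 Δ1=00001110111 Δ2=00011110111 Δ3=00111110111 | 3Δ
t=9: Δ0=00111110111 Δ1=00111110110 | 1Δ
t=10: Δ0=00111110110 Δ1=00111110111 Δ2=00101110111 Δ3=00001110111 | 3Δ
t=11: Δ0=00001110111 Δ1=00001110110 | 1Δ
t=12: Δ0=00001110110 Δ1=00001110111 Δ2=00011110111 Δ3=00111110111 | 3Δ
t=13: Δ0=00111110111 Δ1=00111110110 | 1Δ
t=14: Δ0=00111110110 Δ1=00111110111 Δ2=00101110111 Δ3=00001110111 | 3Δ
t=15: Δ0=00001110111 Δ1=00001110110 | 1Δ
t=16: Δ0=00001110110 Δ1=00001110111 Δ2=00011110111 Δ3=00111110111 | 3Δ
t=17: Δ0=00111110111 Δ1=00111110110 | 1Δ
t=18: Δ0=00111110110 Δ1=00111110111 Δ2=00101110111 Δ3=00001110111 | 3Δ

0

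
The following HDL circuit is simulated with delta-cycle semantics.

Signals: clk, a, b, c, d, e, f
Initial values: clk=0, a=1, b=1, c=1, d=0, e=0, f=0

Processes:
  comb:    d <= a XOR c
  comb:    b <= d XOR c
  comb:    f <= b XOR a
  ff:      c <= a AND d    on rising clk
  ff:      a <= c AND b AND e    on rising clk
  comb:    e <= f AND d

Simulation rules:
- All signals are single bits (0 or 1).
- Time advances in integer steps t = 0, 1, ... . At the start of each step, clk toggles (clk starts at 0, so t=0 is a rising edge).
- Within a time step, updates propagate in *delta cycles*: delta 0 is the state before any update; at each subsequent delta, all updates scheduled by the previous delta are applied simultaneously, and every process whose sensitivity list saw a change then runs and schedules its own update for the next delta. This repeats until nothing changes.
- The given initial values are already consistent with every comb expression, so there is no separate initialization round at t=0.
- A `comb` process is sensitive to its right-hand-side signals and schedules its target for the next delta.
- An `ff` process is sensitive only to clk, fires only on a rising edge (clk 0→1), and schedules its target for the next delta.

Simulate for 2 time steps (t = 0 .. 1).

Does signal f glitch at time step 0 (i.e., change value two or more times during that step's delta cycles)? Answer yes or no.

yes

t=0 Δ0: clk=0 a=1 c=1 b=1 d=0 e=0 f=0
  Δ1: clk:0→1
  Δ2: a:1→0, c:1→0
  Δ3: b:1→0, f:0→1
  Δ4: f:1→0
  (4Δ to stable)
t=1 Δ0: clk=1 a=0 c=0 b=0 d=0 e=0 f=0
  Δ1: clk:1→0
  (1Δ to stable)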